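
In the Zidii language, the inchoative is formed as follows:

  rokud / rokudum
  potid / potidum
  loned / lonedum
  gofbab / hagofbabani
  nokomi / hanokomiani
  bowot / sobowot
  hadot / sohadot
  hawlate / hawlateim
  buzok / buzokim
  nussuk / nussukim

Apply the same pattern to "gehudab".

potid and nokomi both have last vowel 'i' yet inflect differently (potidum, hanokomiani), so the last vowel is not what conditions the rule; the final letter is.
"gehudab" ends in -b. The one such stem in the data (gofbab → hagofbabani) adds ha- … -ani around the stem, so the same rule applies.
The other patterns: stems ending in -d add -um; stems ending in -t add the prefix so-; stems ending in -e or -k add -im.
So gehudab → hagehudabani.

hagehudabani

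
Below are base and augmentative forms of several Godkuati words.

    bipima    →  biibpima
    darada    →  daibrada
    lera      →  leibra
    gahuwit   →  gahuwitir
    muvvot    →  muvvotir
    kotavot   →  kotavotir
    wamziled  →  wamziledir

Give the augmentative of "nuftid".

bipima and gahuwit both have 3 vowels yet inflect differently (biibpima, gahuwitir), so the number of vowels is not what conditions the rule; the final letter is.
"nuftid" ends in -d. The one such stem in the data (wamziled → wamziledir) adds -ir, so the same rule applies.
So nuftid → nuftidir.

nuftidir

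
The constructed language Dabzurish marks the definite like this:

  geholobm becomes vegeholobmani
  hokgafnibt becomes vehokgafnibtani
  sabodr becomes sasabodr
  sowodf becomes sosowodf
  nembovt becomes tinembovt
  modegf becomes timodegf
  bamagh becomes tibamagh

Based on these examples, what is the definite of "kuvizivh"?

tikuvizivh

hokgafnibt and nembovt both end in -t yet inflect differently (vehokgafnibtani, tinembovt), so the final letter is not what conditions the rule; the second-to-last letter is.
"kuvizivh" has second-to-last letter 'v'. The one such stem in the data (nembovt → tinembovt) adds the prefix ti-, so the same rule applies.
So kuvizivh → tikuvizivh.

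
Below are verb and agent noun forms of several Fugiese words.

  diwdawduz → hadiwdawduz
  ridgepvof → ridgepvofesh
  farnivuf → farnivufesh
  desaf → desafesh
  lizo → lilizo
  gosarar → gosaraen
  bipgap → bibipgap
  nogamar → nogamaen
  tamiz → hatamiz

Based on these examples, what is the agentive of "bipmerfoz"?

habipmerfoz

farnivuf and diwdawduz both have last vowel 'u' yet inflect differently (farnivufesh, hadiwdawduz), so the last vowel is not what conditions the rule; the final letter is.
"bipmerfoz" ends in -z. The stems ending in -z (tamiz → hatamiz, diwdawduz → hadiwdawduz) add the prefix ha-.
The other patterns: stems ending in -f add -esh; stems ending in -r drop the final letter and add -en; stems ending in -o or -p repeat the first consonant+vowel as a prefix.
So bipmerfoz → habipmerfoz.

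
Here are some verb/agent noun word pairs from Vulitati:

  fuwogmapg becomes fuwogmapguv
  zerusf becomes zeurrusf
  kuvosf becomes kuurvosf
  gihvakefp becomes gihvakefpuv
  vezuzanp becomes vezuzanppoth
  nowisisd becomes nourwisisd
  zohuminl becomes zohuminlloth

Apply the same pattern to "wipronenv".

wipronenvvoth

"wipronenv" has second-to-last letter 'n'. The stems whose second-to-last letter is 'n' (vezuzanp → vezuzanppoth, zohuminl → zohuminlloth) double the final consonant and add -oth.
So wipronenv → wipronenvvoth.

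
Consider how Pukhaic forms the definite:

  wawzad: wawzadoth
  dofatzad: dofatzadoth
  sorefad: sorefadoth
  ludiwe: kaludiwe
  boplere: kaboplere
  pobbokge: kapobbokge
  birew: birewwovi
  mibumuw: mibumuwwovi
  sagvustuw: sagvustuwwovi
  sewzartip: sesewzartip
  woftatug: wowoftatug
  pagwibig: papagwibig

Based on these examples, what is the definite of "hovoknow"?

hovoknowwovi

"hovoknow" ends in -w. The stems ending in -w (birew → birewwovi, mibumuw → mibumuwwovi, sagvustuw → sagvustuwwovi) double the final consonant and add -ovi.
So hovoknow → hovoknowwovi.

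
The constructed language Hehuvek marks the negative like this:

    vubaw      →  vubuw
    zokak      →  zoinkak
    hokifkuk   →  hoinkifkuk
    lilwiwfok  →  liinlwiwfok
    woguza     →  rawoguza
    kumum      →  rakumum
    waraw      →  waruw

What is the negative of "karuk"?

"karuk" ends in -k. The stems ending in -k (hokifkuk → hoinkifkuk, lilwiwfok → liinlwiwfok, zokak → zoinkak) insert -in- after the first vowel.
The other patterns: stems ending in -a or -m add the prefix ra-; stems ending in -w change the last vowel to 'u'.
So karuk → kainruk.

kainruk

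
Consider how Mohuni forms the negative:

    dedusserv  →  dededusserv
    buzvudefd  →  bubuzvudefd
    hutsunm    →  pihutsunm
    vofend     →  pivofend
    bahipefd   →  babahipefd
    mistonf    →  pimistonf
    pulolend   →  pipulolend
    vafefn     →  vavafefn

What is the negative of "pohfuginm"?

pipohfuginm

pulolend and bahipefd both end in -d yet inflect differently (pipulolend, babahipefd), so the final letter is not what conditions the rule; the second-to-last letter is.
"pohfuginm" has second-to-last letter 'n'. The stems whose second-to-last letter is 'n' (pulolend → pipulolend, mistonf → pimistonf, vofend → pivofend) add the prefix pi-.
So pohfuginm → pipohfuginm.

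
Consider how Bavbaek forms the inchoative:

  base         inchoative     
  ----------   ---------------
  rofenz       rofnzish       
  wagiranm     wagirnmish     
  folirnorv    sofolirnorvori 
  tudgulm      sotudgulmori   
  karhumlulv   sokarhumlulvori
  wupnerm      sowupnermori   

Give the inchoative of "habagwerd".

sohabagwerdori

"habagwerd" has second-to-last letter 'r'. The stems whose second-to-last letter is 'r' (folirnorv → sofolirnorvori, wupnerm → sowupnermori) add so- … -ori around the stem.
So habagwerd → sohabagwerdori.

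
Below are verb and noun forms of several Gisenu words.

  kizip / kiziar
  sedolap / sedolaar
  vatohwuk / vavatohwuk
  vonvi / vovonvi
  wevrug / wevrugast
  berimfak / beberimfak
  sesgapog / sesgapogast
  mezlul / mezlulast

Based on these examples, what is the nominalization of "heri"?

"heri" ends in -i. The one such stem in the data (vonvi → vovonvi) repeats the first consonant+vowel as a prefix (as do vatohwuk, berimfak), so the same rule applies.
So heri → heheri.

heheri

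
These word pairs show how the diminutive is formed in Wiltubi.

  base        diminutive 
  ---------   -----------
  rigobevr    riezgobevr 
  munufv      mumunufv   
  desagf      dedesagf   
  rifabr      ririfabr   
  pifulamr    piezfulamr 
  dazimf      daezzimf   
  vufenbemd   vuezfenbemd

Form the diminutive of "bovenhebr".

bobovenhebr

pifulamr and rifabr both end in -r yet inflect differently (piezfulamr, ririfabr), so the final letter is not what conditions the rule; the second-to-last letter is.
"bovenhebr" has second-to-last letter 'b'. The one such stem in the data (rifabr → ririfabr) repeats the first consonant+vowel as a prefix (as do munufv, desagf), so the same rule applies.
The other pattern: stems whose second-to-last letter is 'm' or 'v' insert -ez- after the first vowel.
So bovenhebr → bobovenhebr.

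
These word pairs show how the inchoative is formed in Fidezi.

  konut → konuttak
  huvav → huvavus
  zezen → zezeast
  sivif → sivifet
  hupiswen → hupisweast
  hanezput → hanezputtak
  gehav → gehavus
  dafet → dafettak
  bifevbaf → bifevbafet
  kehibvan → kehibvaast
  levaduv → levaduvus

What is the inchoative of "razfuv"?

razfuvus

"razfuv" ends in -v. The stems ending in -v (levaduv → levaduvus, huvav → huvavus, gehav → gehavus) add -us.
The other patterns: stems ending in -n drop the final letter and add -ast; stems ending in -t double the final consonant and add -ak; stems ending in -f add -et.
So razfuv → razfuvus.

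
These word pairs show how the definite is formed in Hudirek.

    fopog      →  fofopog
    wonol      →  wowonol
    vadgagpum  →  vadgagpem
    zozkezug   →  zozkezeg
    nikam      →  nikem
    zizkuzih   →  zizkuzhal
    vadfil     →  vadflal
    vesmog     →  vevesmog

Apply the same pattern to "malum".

"malum" has last vowel 'u'. The stems whose last vowel is 'u' (vadgagpum → vadgagpem, zozkezug → zozkezeg) change the last vowel to 'e'.
So malum → malem.

malem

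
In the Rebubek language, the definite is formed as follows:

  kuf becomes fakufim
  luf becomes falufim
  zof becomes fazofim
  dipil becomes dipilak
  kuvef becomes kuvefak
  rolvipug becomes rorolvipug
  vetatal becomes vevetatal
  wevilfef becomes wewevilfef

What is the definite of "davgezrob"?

"davgezrob" has 3 vowels. The stems with 3 vowels (rolvipug → rorolvipug, vetatal → vevetatal, wevilfef → wewevilfef) repeat the first consonant+vowel as a prefix.
The other patterns: stems with 1 vowel add fa- … -im around the stem; stems with 2 vowels add -ak.
So davgezrob → dadavgezrob.

dadavgezrob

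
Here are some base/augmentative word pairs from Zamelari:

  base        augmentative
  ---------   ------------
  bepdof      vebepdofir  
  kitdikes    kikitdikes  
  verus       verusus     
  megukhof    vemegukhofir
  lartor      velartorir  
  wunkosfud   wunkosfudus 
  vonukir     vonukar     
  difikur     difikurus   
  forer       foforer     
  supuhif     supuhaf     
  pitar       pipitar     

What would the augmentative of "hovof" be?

supuhif and bepdof both end in -f yet inflect differently (supuhaf, vebepdofir), so the final letter is not what conditions the rule; the last vowel is.
"hovof" has last vowel 'o'. The stems whose last vowel is 'o' (bepdof → vebepdofir, megukhof → vemegukhofir, lartor → velartorir) add ve- … -ir around the stem.
The other patterns: stems whose last vowel is 'i' change the last vowel to 'a'; stems whose last vowel is 'u' add -us; stems whose last vowel is 'a' or 'e' repeat the first consonant+vowel as a prefix.
So hovof → vehovofir.

vehovofir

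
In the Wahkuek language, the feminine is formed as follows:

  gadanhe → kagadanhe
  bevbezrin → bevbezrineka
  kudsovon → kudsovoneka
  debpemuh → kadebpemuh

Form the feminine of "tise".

kudsovon and gadanhe both have 3 vowels yet inflect differently (kudsovoneka, kagadanhe), so the number of vowels is not what conditions the rule; the final letter is.
"tise" ends in -e. The one such stem in the data (gadanhe → kagadanhe) adds the prefix ka-, so the same rule applies.
So tise → katise.

katise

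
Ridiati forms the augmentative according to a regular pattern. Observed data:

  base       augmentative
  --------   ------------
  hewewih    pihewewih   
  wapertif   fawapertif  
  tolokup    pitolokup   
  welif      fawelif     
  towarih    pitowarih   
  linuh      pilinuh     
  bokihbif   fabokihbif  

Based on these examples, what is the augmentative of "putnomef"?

faputnomef

welif and hewewih both have last vowel 'i' yet inflect differently (fawelif, pihewewih), so the last vowel is not what conditions the rule; the final letter is.
"putnomef" ends in -f. The stems ending in -f (welif → fawelif, bokihbif → fabokihbif, wapertif → fawapertif) add the prefix fa-.
The other pattern: stems ending in -h or -p add the prefix pi-.
So putnomef → faputnomef.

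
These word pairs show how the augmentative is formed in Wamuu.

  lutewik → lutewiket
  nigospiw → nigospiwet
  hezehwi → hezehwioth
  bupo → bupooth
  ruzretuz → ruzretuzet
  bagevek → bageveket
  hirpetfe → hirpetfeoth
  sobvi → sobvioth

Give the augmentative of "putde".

putdeoth

sobvi and nigospiw both have last vowel 'i' yet inflect differently (sobvioth, nigospiwet), so the last vowel is not what conditions the rule; whether the stem ends in a vowel or a consonant is.
"putde" ends in a vowel. The stems ending in a vowel (sobvi → sobvioth, bupo → bupooth, hezehwi → hezehwioth) add -oth.
The other pattern: stems ending in a consonant add -et.
So putde → putdeoth.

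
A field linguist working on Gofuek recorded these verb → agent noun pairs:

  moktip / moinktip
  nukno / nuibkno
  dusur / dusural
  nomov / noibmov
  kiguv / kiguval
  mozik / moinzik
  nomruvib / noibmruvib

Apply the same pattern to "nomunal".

"nomunal" begins with n-. The stems beginning with n- (nomov → noibmov, nukno → nuibkno, nomruvib → noibmruvib) insert -ib- after the first vowel.
So nomunal → noibmunal.

noibmunal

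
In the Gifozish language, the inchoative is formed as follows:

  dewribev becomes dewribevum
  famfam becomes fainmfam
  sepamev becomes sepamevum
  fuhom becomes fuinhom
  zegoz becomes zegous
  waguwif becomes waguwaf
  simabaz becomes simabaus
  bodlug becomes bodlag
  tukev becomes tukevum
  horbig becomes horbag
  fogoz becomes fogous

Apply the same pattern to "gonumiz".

gonumius

simabaz and famfam both have last vowel 'a' yet inflect differently (simabaus, fainmfam), so the last vowel is not what conditions the rule; the final letter is.
"gonumiz" ends in -z. The stems ending in -z (simabaz → simabaus, zegoz → zegous, fogoz → fogous) drop the final letter and add -us.
The other patterns: stems ending in -m insert -in- after the first vowel; stems ending in -v add -um; stems ending in -f or -g change the last vowel to 'a'.
So gonumiz → gonumius.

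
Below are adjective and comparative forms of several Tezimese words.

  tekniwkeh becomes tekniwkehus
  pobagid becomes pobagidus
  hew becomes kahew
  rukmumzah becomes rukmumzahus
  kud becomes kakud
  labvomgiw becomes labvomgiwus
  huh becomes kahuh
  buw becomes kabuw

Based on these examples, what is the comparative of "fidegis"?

pobagid and kud both end in -d yet inflect differently (pobagidus, kakud), so the final letter is not what conditions the rule; the number of vowels is.
"fidegis" has 3 vowels. The stems with 3 vowels (pobagid → pobagidus, rukmumzah → rukmumzahus, tekniwkeh → tekniwkehus) add -us.
The other pattern: stems with 1 vowel add the prefix ka-.
So fidegis → fidegisus.

fidegisus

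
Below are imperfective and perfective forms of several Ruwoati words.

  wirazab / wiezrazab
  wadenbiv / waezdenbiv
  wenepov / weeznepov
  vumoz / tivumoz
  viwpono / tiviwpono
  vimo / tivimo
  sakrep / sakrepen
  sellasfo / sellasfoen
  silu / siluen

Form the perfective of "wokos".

"wokos" begins with w-. The stems beginning with w- (wirazab → wiezrazab, wadenbiv → waezdenbiv, wenepov → weeznepov) insert -ez- after the first vowel.
The other patterns: stems beginning with v- add the prefix ti-; stems beginning with s- add -en.
So wokos → woezkos.

woezkos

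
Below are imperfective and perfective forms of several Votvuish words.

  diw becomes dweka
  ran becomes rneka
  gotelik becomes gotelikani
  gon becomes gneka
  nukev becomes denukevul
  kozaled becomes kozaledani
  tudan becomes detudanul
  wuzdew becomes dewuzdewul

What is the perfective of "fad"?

fdeka

ran and tudan both end in -n yet inflect differently (rneka, detudanul), so the final letter is not what conditions the rule; the number of vowels is.
"fad" has 1 vowel. The stems with 1 vowel (diw → dweka, ran → rneka, gon → gneka) delete the last vowel and add -eka.
So fad → fdeka.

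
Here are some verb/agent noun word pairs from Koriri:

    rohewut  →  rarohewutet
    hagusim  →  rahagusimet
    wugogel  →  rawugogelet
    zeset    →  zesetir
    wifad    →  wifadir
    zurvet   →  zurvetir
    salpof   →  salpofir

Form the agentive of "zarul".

zarulir

"zarul" has 2 vowels. The stems with 2 vowels (zeset → zesetir, wifad → wifadir, zurvet → zurvetir) add -ir.
So zarul → zarulir.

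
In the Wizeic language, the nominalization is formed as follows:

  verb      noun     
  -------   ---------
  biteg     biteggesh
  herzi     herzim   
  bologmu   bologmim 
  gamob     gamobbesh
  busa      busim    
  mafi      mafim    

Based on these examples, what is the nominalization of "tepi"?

biteg and bologmu both begin with b- yet inflect differently (biteggesh, bologmim), so the first letter is not what conditions the rule; whether the stem ends in a vowel or a consonant is.
"tepi" ends in a vowel. The stems ending in a vowel (herzi → herzim, bologmu → bologmim, busa → busim) drop the final letter and add -im.
The other pattern: stems ending in a consonant double the final consonant and add -esh.
So tepi → tepim.

tepim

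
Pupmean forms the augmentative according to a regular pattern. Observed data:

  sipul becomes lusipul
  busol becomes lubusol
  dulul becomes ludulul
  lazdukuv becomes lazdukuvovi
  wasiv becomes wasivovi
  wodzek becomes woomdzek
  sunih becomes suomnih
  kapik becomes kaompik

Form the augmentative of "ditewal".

luditewal

"ditewal" ends in -l. The stems ending in -l (sipul → lusipul, busol → lubusol, dulul → ludulul) add the prefix lu-.
So ditewal → luditewal.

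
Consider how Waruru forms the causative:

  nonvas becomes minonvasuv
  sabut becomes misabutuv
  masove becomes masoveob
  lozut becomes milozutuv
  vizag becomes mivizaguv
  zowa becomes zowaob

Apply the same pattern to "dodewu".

dodewuob

zowa and vizag both have last vowel 'a' yet inflect differently (zowaob, mivizaguv), so the last vowel is not what conditions the rule; whether the stem ends in a vowel or a consonant is.
"dodewu" ends in a vowel. The stems ending in a vowel (masove → masoveob, zowa → zowaob) add -ob.
So dodewu → dodewuob.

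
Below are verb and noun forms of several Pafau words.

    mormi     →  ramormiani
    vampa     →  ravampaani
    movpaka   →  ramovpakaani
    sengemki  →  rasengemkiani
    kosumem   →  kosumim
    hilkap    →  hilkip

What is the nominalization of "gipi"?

ragipiani

"gipi" ends in a vowel. The stems ending in a vowel (mormi → ramormiani, vampa → ravampaani, movpaka → ramovpakaani) add ra- … -ani around the stem.
So gipi → ragipiani.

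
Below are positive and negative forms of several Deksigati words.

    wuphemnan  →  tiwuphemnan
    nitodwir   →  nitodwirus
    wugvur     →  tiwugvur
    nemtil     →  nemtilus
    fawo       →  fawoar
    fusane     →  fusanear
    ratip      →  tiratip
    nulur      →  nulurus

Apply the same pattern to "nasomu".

"nasomu" begins with n-. The stems beginning with n- (nitodwir → nitodwirus, nulur → nulurus, nemtil → nemtilus) add -us.
The other patterns: stems beginning with f- add -ar; stems beginning with r- or w- add the prefix ti-.
So nasomu → nasomuus.

nasomuus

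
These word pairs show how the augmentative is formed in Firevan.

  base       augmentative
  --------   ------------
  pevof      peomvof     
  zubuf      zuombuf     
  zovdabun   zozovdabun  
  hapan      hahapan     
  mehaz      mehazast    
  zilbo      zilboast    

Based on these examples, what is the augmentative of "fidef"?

zubuf and zovdabun both have last vowel 'u' yet inflect differently (zuombuf, zozovdabun), so the last vowel is not what conditions the rule; the final letter is.
"fidef" ends in -f. The stems ending in -f (pevof → peomvof, zubuf → zuombuf) insert -om- after the first vowel.
The other patterns: stems ending in -n repeat the first consonant+vowel as a prefix; stems ending in -o or -z add -ast.
So fidef → fiomdef.

fiomdef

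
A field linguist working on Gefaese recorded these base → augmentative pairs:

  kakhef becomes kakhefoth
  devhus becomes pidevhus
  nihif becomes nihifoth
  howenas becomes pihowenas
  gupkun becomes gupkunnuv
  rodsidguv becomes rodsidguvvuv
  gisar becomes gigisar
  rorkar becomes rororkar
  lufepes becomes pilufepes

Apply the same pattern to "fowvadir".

fofowvadir

howenas and gisar both have last vowel 'a' yet inflect differently (pihowenas, gigisar), so the last vowel is not what conditions the rule; the final letter is.
"fowvadir" ends in -r. The stems ending in -r (gisar → gigisar, rorkar → rororkar) repeat the first consonant+vowel as a prefix.
So fowvadir → fofowvadir.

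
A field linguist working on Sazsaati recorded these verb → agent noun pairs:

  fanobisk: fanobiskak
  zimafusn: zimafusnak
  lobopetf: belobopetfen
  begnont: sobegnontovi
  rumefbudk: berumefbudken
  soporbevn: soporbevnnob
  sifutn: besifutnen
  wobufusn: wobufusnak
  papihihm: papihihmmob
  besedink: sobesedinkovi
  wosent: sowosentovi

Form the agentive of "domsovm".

besedink and fanobisk both end in -k yet inflect differently (sobesedinkovi, fanobiskak), so the final letter is not what conditions the rule; the second-to-last letter is.
"domsovm" has second-to-last letter 'v'. The one such stem in the data (soporbevn → soporbevnnob) doubles the final consonant and adds -ob (as does papihihm), so the same rule applies.
So domsovm → domsovmmob.

domsovmmob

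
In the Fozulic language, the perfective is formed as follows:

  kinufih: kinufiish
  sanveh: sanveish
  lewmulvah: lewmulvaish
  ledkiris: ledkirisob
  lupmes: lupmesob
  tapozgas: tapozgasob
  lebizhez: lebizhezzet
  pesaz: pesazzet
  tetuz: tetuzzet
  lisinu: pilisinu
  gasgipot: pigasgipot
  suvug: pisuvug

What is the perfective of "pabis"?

kinufih and ledkiris both have last vowel 'i' yet inflect differently (kinufiish, ledkirisob), so the last vowel is not what conditions the rule; the final letter is.
"pabis" ends in -s. The stems ending in -s (ledkiris → ledkirisob, lupmes → lupmesob, tapozgas → tapozgasob) add -ob.
So pabis → pabisob.

pabisob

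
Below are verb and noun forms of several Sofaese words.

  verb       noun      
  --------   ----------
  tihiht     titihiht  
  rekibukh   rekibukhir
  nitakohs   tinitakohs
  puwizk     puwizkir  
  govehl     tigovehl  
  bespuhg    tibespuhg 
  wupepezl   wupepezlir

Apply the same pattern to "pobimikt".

"pobimikt" has second-to-last letter 'k'. The one such stem in the data (rekibukh → rekibukhir) adds -ir, so the same rule applies.
So pobimikt → pobimiktir.

pobimiktir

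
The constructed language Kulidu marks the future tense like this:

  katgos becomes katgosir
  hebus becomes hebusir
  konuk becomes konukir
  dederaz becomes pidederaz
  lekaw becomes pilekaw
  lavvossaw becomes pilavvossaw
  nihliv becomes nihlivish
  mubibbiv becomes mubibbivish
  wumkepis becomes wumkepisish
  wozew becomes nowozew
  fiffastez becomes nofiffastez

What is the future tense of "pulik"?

katgos and wumkepis both end in -s yet inflect differently (katgosir, wumkepisish), so the final letter is not what conditions the rule; the last vowel is.
"pulik" has last vowel 'i'. The stems whose last vowel is 'i' (nihliv → nihlivish, mubibbiv → mubibbivish, wumkepis → wumkepisish) add -ish.
The other patterns: stems whose last vowel is 'o' or 'u' add -ir; stems whose last vowel is 'a' add the prefix pi-; stems whose last vowel is 'e' add the prefix no-.
So pulik → pulikish.

pulikish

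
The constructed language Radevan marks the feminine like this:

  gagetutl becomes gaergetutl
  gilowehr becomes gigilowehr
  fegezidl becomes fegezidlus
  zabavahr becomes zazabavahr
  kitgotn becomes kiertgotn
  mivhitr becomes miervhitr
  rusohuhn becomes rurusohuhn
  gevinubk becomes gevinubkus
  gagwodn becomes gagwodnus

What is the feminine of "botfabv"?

botfabvus

"botfabv" has second-to-last letter 'b'. The one such stem in the data (gevinubk → gevinubkus) adds -us, so the same rule applies.
The other patterns: stems whose second-to-last letter is 'h' repeat the first consonant+vowel as a prefix; stems whose second-to-last letter is 't' insert -er- after the first vowel.
So botfabv → botfabvus.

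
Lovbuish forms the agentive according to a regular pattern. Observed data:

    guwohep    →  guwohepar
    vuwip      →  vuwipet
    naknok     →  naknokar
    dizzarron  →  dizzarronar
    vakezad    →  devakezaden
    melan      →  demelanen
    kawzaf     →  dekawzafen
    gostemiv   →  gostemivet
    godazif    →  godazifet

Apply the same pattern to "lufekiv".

godazif and kawzaf both end in -f yet inflect differently (godazifet, dekawzafen), so the final letter is not what conditions the rule; the last vowel is.
"lufekiv" has last vowel 'i'. The stems whose last vowel is 'i' (vuwip → vuwipet, godazif → godazifet, gostemiv → gostemivet) add -et.
So lufekiv → lufekivet.

lufekivet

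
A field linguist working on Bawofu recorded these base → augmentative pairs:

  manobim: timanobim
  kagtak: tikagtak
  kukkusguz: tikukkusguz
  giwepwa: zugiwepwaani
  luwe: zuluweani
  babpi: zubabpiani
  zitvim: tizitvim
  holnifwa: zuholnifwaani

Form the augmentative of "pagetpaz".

tipagetpaz

kagtak and giwepwa both have last vowel 'a' yet inflect differently (tikagtak, zugiwepwaani), so the last vowel is not what conditions the rule; whether the stem ends in a vowel or a consonant is.
"pagetpaz" ends in a consonant. The stems ending in a consonant (zitvim → tizitvim, kukkusguz → tikukkusguz, manobim → timanobim) add the prefix ti-.
The other pattern: stems ending in a vowel add zu- … -ani around the stem.
So pagetpaz → tipagetpaz.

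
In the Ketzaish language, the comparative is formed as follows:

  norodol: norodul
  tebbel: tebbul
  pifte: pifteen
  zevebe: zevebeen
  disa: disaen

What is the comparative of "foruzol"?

foruzul

"foruzol" ends in a consonant. The stems ending in a consonant (norodol → norodul, tebbel → tebbul) change the last vowel to 'u'.
So foruzol → foruzul.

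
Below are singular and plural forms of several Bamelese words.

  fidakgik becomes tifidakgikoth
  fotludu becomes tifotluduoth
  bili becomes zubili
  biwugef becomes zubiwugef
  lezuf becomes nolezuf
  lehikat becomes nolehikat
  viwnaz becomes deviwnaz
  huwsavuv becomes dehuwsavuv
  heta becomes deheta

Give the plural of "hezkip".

"hezkip" begins with h-. The stems beginning with h- (huwsavuv → dehuwsavuv, heta → deheta) add the prefix de-.
The other patterns: stems beginning with f- add ti- … -oth around the stem; stems beginning with b- add the prefix zu-; stems beginning with l- add the prefix no-.
So hezkip → dehezkip.

dehezkip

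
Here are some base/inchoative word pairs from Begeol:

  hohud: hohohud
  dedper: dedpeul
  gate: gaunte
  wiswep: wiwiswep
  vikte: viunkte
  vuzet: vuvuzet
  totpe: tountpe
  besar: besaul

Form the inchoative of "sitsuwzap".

sisitsuwzap

dedper and vikte both have last vowel 'e' yet inflect differently (dedpeul, viunkte), so the last vowel is not what conditions the rule; the final letter is.
"sitsuwzap" ends in -p. The one such stem in the data (wiswep → wiwiswep) repeats the first consonant+vowel as a prefix (as do hohud, vuzet), so the same rule applies.
So sitsuwzap → sisitsuwzap.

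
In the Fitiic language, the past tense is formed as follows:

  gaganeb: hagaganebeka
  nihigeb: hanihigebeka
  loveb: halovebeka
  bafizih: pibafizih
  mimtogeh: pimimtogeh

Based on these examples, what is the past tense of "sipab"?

gaganeb and mimtogeh both have last vowel 'e' yet inflect differently (hagaganebeka, pimimtogeh), so the last vowel is not what conditions the rule; the final letter is.
"sipab" ends in -b. The stems ending in -b (gaganeb → hagaganebeka, nihigeb → hanihigebeka, loveb → halovebeka) add ha- … -eka around the stem.
So sipab → hasipabeka.

hasipabeka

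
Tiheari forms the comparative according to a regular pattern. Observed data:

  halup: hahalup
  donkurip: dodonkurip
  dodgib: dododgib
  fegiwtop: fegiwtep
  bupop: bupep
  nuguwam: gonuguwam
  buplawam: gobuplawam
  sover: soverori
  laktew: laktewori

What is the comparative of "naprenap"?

gonaprenap

halup and fegiwtop both end in -p yet inflect differently (hahalup, fegiwtep), so the final letter is not what conditions the rule; the last vowel is.
"naprenap" has last vowel 'a'. The stems whose last vowel is 'a' (nuguwam → gonuguwam, buplawam → gobuplawam) add the prefix go-.
The other patterns: stems whose last vowel is 'i' or 'u' repeat the first consonant+vowel as a prefix; stems whose last vowel is 'o' change the last vowel to 'e'; stems whose last vowel is 'e' add -ori.
So naprenap → gonaprenap.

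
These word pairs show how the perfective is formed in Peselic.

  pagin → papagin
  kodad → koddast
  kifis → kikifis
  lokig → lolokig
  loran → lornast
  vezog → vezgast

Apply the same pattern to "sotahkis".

sosotahkis

"sotahkis" has last vowel 'i'. The stems whose last vowel is 'i' (kifis → kikifis, lokig → lolokig, pagin → papagin) repeat the first consonant+vowel as a prefix.
So sotahkis → sosotahkis.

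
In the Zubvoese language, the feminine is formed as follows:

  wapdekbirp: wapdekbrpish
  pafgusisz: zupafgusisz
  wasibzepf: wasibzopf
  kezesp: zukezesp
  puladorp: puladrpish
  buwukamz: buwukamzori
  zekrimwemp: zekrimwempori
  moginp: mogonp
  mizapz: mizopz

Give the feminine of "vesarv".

vesrvish

puladorp and zekrimwemp both end in -p yet inflect differently (puladrpish, zekrimwempori), so the final letter is not what conditions the rule; the second-to-last letter is.
"vesarv" has second-to-last letter 'r'. The stems whose second-to-last letter is 'r' (puladorp → puladrpish, wapdekbirp → wapdekbrpish) delete the last vowel and add -ish.
The other patterns: stems whose second-to-last letter is 'm' add -ori; stems whose second-to-last letter is 's' add the prefix zu-; stems whose second-to-last letter is 'n' or 'p' change the last vowel to 'o'.
So vesarv → vesrvish.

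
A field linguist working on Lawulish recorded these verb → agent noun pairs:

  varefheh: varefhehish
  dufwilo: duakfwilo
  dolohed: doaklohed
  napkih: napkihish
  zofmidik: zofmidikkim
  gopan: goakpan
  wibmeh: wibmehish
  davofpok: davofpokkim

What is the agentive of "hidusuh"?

"hidusuh" ends in -h. The stems ending in -h (wibmeh → wibmehish, napkih → napkihish, varefheh → varefhehish) add -ish.
So hidusuh → hidusuhish.

hidusuhish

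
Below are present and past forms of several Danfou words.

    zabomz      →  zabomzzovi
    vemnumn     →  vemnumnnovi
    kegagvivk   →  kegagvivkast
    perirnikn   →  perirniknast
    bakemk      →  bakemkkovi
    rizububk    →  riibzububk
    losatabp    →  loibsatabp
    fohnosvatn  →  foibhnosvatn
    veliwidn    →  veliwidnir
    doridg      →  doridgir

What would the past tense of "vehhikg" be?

vehhikgast

veliwidn and perirnikn both end in -n yet inflect differently (veliwidnir, perirniknast), so the final letter is not what conditions the rule; the second-to-last letter is.
"vehhikg" has second-to-last letter 'k'. The one such stem in the data (perirnikn → perirniknast) adds -ast, so the same rule applies.
So vehhikg → vehhikgast.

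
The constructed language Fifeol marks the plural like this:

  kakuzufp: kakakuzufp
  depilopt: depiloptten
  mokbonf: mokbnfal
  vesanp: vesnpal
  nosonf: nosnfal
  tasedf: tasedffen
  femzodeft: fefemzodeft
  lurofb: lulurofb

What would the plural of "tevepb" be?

tevepbben

vesanp and kakuzufp both end in -p yet inflect differently (vesnpal, kakakuzufp), so the final letter is not what conditions the rule; the second-to-last letter is.
"tevepb" has second-to-last letter 'p'. The one such stem in the data (depilopt → depiloptten) doubles the final consonant and adds -en (as does tasedf), so the same rule applies.
The other patterns: stems whose second-to-last letter is 'n' delete the last vowel and add -al; stems whose second-to-last letter is 'f' repeat the first consonant+vowel as a prefix.
So tevepb → tevepbben.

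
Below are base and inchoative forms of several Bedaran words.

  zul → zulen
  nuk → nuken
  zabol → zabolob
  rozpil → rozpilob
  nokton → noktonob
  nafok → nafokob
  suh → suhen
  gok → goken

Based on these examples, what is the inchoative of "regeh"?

regehob

nafok and nuk both end in -k yet inflect differently (nafokob, nuken), so the final letter is not what conditions the rule; the number of vowels is.
"regeh" has 2 vowels. The stems with 2 vowels (rozpil → rozpilob, nafok → nafokob, zabol → zabolob) add -ob.
The other pattern: stems with 1 vowel add -en.
So regeh → regehob.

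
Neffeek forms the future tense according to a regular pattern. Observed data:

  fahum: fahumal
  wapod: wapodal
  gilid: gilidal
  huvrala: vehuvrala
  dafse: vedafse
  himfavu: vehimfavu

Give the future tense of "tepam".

himfavu and fahum both have last vowel 'u' yet inflect differently (vehimfavu, fahumal), so the last vowel is not what conditions the rule; whether the stem ends in a vowel or a consonant is.
"tepam" ends in a consonant. The stems ending in a consonant (fahum → fahumal, wapod → wapodal, gilid → gilidal) add -al.
The other pattern: stems ending in a vowel add the prefix ve-.
So tepam → tepamal.

tepamal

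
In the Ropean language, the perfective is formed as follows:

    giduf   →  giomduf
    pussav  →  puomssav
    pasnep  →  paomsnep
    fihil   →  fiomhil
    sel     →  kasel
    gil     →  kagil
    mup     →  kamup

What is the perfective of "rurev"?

fihil and sel both end in -l yet inflect differently (fiomhil, kasel), so the final letter is not what conditions the rule; the number of vowels is.
"rurev" has 2 vowels. The stems with 2 vowels (pussav → puomssav, pasnep → paomsnep, giduf → giomduf) insert -om- after the first vowel.
So rurev → ruomrev.

ruomrev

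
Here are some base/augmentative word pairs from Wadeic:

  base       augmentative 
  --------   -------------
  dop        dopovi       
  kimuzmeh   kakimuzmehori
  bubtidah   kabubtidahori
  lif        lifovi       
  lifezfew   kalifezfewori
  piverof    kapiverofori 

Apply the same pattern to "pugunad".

piverof and lif both end in -f yet inflect differently (kapiverofori, lifovi), so the final letter is not what conditions the rule; the number of vowels is.
"pugunad" has 3 vowels. The stems with 3 vowels (kimuzmeh → kakimuzmehori, lifezfew → kalifezfewori, bubtidah → kabubtidahori) add ka- … -ori around the stem.
The other pattern: stems with 1 vowel add -ovi.
So pugunad → kapugunadori.

kapugunadori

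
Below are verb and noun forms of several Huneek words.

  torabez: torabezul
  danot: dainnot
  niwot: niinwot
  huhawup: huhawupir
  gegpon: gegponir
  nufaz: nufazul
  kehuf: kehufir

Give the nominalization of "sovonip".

danot and gegpon both have last vowel 'o' yet inflect differently (dainnot, gegponir), so the last vowel is not what conditions the rule; the final letter is.
"sovonip" ends in -p. The one such stem in the data (huhawup → huhawupir) adds -ir, so the same rule applies.
The other patterns: stems ending in -z add -ul; stems ending in -t insert -in- after the first vowel.
So sovonip → sovonipir.

sovonipir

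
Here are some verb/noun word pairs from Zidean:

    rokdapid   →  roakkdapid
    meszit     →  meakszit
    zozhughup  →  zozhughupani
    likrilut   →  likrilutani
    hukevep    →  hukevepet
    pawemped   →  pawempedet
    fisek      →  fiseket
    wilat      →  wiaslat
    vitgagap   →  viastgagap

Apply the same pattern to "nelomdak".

"nelomdak" has last vowel 'a'. The stems whose last vowel is 'a' (wilat → wiaslat, vitgagap → viastgagap) insert -as- after the first vowel.
The other patterns: stems whose last vowel is 'i' insert -ak- after the first vowel; stems whose last vowel is 'u' add -ani; stems whose last vowel is 'e' add -et.
So nelomdak → neaslomdak.

neaslomdak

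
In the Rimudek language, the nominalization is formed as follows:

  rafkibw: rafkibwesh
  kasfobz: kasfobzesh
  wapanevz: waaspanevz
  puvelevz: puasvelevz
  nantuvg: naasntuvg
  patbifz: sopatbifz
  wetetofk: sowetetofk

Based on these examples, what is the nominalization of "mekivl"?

measkivl

"mekivl" has second-to-last letter 'v'. The stems whose second-to-last letter is 'v' (wapanevz → waaspanevz, puvelevz → puasvelevz, nantuvg → naasntuvg) insert -as- after the first vowel.
The other patterns: stems whose second-to-last letter is 'b' add -esh; stems whose second-to-last letter is 'f' add the prefix so-.
So mekivl → measkivl.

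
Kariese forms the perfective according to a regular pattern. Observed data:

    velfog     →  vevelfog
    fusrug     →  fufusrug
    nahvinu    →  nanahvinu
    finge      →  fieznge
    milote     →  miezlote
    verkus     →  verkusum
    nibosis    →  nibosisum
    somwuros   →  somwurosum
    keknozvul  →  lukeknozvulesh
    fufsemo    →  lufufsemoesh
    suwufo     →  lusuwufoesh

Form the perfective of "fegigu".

fusrug and verkus both have last vowel 'u' yet inflect differently (fufusrug, verkusum), so the last vowel is not what conditions the rule; the final letter is.
"fegigu" ends in -u. The one such stem in the data (nahvinu → nanahvinu) repeats the first consonant+vowel as a prefix (as do velfog, fusrug), so the same rule applies.
So fegigu → fefegigu.

fefegigu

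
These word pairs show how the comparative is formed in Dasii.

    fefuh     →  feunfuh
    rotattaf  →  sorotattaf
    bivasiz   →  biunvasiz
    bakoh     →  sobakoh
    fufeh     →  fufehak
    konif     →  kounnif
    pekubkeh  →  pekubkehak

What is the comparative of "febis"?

pekubkeh and bakoh both end in -h yet inflect differently (pekubkehak, sobakoh), so the final letter is not what conditions the rule; the last vowel is.
"febis" has last vowel 'i'. The stems whose last vowel is 'i' (bivasiz → biunvasiz, konif → kounnif) insert -un- after the first vowel.
So febis → feunbis.

feunbis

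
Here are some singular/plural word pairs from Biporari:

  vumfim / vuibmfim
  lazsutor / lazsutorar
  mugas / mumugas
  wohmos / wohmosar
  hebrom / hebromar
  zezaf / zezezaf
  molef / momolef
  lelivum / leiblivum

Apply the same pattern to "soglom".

"soglom" has last vowel 'o'. The stems whose last vowel is 'o' (hebrom → hebromar, wohmos → wohmosar, lazsutor → lazsutorar) add -ar.
The other patterns: stems whose last vowel is 'i' or 'u' insert -ib- after the first vowel; stems whose last vowel is 'a' or 'e' repeat the first consonant+vowel as a prefix.
So soglom → soglomar.

soglomar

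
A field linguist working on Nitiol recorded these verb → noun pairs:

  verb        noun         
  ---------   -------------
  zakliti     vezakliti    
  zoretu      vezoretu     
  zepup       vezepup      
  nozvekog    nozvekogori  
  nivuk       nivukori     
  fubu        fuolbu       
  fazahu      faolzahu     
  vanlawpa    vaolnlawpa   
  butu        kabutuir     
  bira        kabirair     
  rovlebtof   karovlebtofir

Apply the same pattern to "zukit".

zoretu and fubu both end in -u yet inflect differently (vezoretu, fuolbu), so the final letter is not what conditions the rule; the first letter is.
"zukit" begins with z-. The stems beginning with z- (zakliti → vezakliti, zoretu → vezoretu, zepup → vezepup) add the prefix ve-.
So zukit → vezukit.

vezukit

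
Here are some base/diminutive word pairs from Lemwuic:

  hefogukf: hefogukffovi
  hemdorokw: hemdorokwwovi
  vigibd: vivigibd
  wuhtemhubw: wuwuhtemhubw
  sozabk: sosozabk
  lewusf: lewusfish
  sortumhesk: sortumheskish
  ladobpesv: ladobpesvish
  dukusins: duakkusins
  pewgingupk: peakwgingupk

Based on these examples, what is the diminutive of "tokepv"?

toakkepv

hemdorokw and wuhtemhubw both end in -w yet inflect differently (hemdorokwwovi, wuwuhtemhubw), so the final letter is not what conditions the rule; the second-to-last letter is.
"tokepv" has second-to-last letter 'p'. The one such stem in the data (pewgingupk → peakwgingupk) inserts -ak- after the first vowel (as does dukusins), so the same rule applies.
So tokepv → toakkepv.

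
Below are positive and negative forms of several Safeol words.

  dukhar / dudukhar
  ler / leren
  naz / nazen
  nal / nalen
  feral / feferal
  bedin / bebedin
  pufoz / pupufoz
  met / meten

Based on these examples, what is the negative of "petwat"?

"petwat" has 2 vowels. The stems with 2 vowels (bedin → bebedin, dukhar → dudukhar, feral → feferal) repeat the first consonant+vowel as a prefix.
The other pattern: stems with 1 vowel add -en.
So petwat → pepetwat.

pepetwat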